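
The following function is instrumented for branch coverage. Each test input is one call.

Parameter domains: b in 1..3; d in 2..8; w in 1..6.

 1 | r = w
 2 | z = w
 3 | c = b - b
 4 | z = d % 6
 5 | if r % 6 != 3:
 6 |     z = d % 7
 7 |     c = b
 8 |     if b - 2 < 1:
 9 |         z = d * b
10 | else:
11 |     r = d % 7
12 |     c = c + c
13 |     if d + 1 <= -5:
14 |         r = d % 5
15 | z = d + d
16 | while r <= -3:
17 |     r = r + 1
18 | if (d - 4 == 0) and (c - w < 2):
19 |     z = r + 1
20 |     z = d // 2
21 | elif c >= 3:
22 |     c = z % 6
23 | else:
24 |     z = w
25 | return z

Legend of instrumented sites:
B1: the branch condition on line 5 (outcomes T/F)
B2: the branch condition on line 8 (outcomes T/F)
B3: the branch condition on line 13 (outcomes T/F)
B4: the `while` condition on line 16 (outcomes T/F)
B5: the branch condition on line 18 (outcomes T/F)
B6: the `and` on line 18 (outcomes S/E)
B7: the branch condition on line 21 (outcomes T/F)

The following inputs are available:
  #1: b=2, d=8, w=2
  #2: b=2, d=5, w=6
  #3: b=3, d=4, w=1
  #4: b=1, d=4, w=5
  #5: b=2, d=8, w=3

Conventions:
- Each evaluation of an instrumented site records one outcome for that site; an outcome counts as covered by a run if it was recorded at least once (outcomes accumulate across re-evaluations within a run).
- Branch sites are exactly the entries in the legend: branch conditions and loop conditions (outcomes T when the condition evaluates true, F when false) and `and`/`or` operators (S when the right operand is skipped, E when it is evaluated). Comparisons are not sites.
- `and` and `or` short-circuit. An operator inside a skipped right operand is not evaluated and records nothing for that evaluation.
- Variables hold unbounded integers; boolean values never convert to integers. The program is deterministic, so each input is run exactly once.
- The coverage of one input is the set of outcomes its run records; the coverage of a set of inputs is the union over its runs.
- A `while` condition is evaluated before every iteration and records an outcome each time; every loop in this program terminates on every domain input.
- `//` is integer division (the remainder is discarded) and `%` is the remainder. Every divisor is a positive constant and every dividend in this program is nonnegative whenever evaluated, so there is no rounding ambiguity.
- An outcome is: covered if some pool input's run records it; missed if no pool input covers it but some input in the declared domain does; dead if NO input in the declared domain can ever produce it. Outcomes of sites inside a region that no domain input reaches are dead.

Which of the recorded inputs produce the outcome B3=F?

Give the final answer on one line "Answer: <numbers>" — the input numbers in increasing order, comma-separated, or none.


input #1 (b=2, d=8, w=2): never hits B3=F
input #2 (b=2, d=5, w=6): never hits B3=F
input #3 (b=3, d=4, w=1): never hits B3=F
input #4 (b=1, d=4, w=5): never hits B3=F
input #5 (b=2, d=8, w=3): hits B3=F
Answer: 5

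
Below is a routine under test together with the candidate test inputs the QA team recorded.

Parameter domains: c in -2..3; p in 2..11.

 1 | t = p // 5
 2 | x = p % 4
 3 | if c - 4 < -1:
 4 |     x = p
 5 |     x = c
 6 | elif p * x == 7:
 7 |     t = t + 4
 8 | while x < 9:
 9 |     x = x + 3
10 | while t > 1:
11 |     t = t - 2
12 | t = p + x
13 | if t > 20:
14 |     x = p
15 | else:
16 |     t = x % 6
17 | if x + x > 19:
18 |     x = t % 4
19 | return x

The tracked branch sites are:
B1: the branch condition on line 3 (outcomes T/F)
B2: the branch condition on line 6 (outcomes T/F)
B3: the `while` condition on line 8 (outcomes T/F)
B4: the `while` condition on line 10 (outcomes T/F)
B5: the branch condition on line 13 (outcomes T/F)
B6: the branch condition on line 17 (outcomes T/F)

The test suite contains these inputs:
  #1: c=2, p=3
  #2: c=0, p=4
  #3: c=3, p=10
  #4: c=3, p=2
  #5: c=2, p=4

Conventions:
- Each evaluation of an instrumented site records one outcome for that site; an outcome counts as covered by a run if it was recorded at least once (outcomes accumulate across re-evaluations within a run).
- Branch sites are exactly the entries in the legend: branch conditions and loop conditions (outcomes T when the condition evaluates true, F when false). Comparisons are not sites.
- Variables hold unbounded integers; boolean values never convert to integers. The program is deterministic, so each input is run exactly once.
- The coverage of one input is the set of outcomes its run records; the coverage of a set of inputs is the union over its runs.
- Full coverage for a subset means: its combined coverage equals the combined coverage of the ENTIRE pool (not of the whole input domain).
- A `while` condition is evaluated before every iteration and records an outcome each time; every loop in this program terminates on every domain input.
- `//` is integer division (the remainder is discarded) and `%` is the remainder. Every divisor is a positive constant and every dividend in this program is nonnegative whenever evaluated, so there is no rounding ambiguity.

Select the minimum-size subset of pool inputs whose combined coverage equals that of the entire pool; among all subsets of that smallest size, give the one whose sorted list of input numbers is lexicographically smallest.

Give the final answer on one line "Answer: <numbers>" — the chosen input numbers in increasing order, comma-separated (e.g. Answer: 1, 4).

#1 (c=2, p=3) -> B1->T, B3->T, B3->T, B3->T, B3->F, B4->F, B5->F, B6->T; covered: B1=T, B3=T, B3=F, B4=F, B5=F, B6=T
#2 (c=0, p=4) -> B1->T, B3->T, B3->T, B3->T, B3->F, B4->F, B5->F, B6->F; covered: B1=T, B3=T, B3=F, B4=F, B5=F, B6=F
#3 (c=3, p=10) -> B1->F, B2->F, B3->T, B3->T, B3->T, B3->F, B4->T, B4->F, B5->T, B6->T; covered: B1=F, B2=F, B3=T, B3=F, B4=T, B4=F, B5=T, B6=T
#4 (c=3, p=2) -> B1->F, B2->F, B3->T, B3->T, B3->T, B3->F, B4->F, B5->F, B6->T; covered: B1=F, B2=F, B3=T, B3=F, B4=F, B5=F, B6=T
#5 (c=2, p=4) -> B1->T, B3->T, B3->T, B3->T, B3->F, B4->F, B5->F, B6->T; covered: B1=T, B3=T, B3=F, B4=F, B5=F, B6=T
together the pool reaches 11 outcomes: B1=T, B1=F, B2=F, B3=T, B3=F, B4=T, B4=F, B5=T, B5=F, B6=T, B6=F
every size-1 subset falls short of the 11 outcomes (best: 8/11)
the canonical winner is {2, 3}: size 2, full 11-outcome coverage, earliest index list among size-2 covers

Answer: 2, 3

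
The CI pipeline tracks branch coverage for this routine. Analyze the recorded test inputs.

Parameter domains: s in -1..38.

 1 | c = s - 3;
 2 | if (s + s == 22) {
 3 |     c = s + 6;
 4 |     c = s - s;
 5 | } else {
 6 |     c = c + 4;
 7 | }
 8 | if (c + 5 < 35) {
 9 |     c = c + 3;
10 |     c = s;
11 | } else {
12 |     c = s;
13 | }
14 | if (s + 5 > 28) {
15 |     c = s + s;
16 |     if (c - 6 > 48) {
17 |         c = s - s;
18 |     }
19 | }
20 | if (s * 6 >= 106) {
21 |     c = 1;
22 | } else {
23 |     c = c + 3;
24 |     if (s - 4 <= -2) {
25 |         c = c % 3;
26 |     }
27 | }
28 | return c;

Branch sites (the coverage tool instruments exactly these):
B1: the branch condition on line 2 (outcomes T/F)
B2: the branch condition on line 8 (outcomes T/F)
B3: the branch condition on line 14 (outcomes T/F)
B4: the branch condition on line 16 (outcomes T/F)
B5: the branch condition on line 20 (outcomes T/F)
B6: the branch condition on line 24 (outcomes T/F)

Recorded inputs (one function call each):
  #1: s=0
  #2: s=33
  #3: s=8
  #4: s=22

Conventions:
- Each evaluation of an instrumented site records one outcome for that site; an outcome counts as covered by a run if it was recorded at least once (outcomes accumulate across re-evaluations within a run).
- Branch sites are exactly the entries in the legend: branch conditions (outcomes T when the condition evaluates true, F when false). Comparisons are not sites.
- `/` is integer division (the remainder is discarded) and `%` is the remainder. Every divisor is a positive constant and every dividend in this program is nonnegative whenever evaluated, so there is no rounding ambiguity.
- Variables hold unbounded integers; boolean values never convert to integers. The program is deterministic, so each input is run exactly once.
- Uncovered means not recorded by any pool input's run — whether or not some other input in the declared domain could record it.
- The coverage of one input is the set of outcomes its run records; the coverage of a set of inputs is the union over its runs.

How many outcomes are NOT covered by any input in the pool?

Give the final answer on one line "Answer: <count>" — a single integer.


#1 (s=0) -> B1->F, B2->T, B3->F, B5->F, B6->T; covered: B1=F, B2=T, B3=F, B5=F, B6=T
#2 (s=33) -> B1->F, B2->F, B3->T, B4->T, B5->T; covered: B1=F, B2=F, B3=T, B4=T, B5=T
#3 (s=8) -> B1->F, B2->T, B3->F, B5->F, B6->F; covered: B1=F, B2=T, B3=F, B5=F, B6=F
#4 (s=22) -> B1->F, B2->T, B3->F, B5->T; covered: B1=F, B2=T, B3=F, B5=T
union over the pool: B1=F, B2=T, B2=F, B3=T, B3=F, B4=T, B5=T, B5=F, B6=T, B6=F
uncovered (2 of 12): B1=T, B4=F
Answer: 2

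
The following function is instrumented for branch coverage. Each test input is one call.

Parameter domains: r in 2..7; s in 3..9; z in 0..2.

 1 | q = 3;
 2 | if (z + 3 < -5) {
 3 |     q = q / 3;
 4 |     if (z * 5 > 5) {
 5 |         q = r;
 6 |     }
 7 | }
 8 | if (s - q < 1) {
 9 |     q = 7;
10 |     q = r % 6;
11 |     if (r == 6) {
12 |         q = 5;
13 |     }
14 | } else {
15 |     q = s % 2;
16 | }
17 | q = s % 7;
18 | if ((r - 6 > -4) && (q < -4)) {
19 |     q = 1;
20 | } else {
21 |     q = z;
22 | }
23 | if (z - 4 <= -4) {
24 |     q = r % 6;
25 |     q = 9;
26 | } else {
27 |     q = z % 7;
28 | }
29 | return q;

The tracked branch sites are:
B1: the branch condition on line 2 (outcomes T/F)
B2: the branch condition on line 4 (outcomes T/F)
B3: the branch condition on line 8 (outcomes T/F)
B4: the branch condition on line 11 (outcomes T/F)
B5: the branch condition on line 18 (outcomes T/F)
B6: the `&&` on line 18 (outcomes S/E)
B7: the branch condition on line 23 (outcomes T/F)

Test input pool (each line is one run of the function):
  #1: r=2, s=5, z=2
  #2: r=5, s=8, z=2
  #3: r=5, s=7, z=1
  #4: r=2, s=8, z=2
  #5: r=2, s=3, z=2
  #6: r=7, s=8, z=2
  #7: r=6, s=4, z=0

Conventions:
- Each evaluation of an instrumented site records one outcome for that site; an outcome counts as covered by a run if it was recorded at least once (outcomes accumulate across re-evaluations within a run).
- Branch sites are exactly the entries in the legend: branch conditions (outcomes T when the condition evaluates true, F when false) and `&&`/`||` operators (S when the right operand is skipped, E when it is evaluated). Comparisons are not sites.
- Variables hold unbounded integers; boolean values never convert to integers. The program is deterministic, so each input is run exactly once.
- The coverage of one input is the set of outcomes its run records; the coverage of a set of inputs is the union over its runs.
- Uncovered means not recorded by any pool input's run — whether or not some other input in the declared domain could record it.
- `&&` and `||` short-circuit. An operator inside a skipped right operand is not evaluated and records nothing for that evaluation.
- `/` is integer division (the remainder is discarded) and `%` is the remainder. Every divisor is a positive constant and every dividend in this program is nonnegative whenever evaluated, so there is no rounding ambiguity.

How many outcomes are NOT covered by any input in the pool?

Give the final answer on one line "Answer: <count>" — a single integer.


#1 (r=2, s=5, z=2) -> B1->F, B3->F, B6->S, B5->F, B7->F; covered: B1=F, B3=F, B5=F, B6=S, B7=F
#2 (r=5, s=8, z=2) -> B1->F, B3->F, B6->E, B5->F, B7->F; covered: B1=F, B3=F, B5=F, B6=E, B7=F
#3 (r=5, s=7, z=1) -> B1->F, B3->F, B6->E, B5->F, B7->F; covered: B1=F, B3=F, B5=F, B6=E, B7=F
#4 (r=2, s=8, z=2) -> B1->F, B3->F, B6->S, B5->F, B7->F; covered: B1=F, B3=F, B5=F, B6=S, B7=F
#5 (r=2, s=3, z=2) -> B1->F, B3->T, B4->F, B6->S, B5->F, B7->F; covered: B1=F, B3=T, B4=F, B5=F, B6=S, B7=F
#6 (r=7, s=8, z=2) -> B1->F, B3->F, B6->E, B5->F, B7->F; covered: B1=F, B3=F, B5=F, B6=E, B7=F
#7 (r=6, s=4, z=0) -> B1->F, B3->F, B6->E, B5->F, B7->T; covered: B1=F, B3=F, B5=F, B6=E, B7=T
union over the pool: B1=F, B3=T, B3=F, B4=F, B5=F, B6=S, B6=E, B7=T, B7=F
uncovered (5 of 14): B1=T, B2=T, B2=F, B4=T, B5=T
Answer: 5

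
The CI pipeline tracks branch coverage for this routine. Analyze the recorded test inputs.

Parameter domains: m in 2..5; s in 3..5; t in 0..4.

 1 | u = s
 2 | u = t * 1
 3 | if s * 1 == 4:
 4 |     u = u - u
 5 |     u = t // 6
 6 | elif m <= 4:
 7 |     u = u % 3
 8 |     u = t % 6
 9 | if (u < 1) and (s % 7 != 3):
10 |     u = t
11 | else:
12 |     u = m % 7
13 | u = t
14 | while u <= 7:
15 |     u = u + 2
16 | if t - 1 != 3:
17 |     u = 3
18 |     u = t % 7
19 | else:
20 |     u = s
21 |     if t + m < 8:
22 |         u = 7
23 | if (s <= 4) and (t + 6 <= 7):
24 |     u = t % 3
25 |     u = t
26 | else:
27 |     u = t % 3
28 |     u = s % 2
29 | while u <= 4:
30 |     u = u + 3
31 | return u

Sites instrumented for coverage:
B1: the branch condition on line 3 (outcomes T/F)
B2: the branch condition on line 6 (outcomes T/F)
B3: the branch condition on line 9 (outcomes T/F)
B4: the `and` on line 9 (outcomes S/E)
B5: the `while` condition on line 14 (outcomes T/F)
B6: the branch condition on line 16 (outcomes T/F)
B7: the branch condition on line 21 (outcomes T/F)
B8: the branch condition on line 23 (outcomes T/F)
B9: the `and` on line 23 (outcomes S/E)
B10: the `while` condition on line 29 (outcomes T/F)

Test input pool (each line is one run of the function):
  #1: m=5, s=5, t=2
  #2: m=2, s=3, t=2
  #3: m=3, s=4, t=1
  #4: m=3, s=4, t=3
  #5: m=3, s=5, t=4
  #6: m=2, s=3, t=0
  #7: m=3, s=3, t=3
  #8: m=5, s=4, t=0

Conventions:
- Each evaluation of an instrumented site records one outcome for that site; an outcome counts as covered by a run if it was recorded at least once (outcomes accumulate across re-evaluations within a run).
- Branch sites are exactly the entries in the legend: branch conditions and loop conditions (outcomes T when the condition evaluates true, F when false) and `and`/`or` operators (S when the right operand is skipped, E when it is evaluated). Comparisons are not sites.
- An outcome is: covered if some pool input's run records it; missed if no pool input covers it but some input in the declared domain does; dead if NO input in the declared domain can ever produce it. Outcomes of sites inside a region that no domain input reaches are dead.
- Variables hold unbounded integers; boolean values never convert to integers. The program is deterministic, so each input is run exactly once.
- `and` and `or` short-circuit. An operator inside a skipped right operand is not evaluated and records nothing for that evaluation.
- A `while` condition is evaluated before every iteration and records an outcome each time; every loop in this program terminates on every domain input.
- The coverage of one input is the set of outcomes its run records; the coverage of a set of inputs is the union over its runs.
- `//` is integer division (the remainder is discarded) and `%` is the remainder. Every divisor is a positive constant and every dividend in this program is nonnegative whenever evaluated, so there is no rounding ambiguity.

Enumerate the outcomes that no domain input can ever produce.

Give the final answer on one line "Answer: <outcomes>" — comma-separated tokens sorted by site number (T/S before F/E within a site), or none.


exhaustive pass over the 60-input domain:
  reachable outcomes have witnesses, e.g. B1=T (e.g. m=2, s=4, t=0), B1=F (e.g. m=2, s=3, t=0), B2=T (e.g. m=2, s=3, t=0), B2=F (e.g. m=5, s=3, t=0)
Answer: none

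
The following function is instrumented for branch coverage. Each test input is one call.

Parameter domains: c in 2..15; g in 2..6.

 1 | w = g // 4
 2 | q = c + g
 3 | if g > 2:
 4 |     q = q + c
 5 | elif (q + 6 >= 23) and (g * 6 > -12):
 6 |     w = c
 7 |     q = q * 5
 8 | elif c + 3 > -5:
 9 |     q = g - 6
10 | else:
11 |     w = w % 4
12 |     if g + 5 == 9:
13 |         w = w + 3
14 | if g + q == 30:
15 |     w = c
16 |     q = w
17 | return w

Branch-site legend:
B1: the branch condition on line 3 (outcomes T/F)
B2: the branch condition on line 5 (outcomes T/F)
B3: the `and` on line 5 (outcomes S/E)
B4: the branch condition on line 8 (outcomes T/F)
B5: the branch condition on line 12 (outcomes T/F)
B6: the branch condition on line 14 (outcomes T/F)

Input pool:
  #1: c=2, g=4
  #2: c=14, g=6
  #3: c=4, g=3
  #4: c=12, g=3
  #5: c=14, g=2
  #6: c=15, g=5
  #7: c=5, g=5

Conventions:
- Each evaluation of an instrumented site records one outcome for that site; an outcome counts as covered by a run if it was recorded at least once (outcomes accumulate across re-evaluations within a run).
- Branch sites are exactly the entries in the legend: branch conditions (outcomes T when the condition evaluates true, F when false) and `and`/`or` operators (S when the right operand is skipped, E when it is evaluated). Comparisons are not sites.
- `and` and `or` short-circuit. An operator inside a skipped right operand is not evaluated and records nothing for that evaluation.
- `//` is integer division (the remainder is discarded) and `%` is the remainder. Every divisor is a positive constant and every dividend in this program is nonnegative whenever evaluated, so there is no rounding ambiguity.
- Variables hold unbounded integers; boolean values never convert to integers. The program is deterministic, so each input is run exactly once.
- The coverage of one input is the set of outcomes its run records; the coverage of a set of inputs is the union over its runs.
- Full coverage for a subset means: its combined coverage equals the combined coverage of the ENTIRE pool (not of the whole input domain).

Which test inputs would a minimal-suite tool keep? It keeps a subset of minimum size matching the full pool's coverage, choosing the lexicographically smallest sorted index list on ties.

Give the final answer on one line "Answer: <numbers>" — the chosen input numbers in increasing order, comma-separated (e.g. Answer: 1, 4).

test 1 (c=2, g=4) fires B1->T, B6->F; hits B1=T, B6=F
test 2 (c=14, g=6) fires B1->T, B6->F; hits B1=T, B6=F
test 3 (c=4, g=3) fires B1->T, B6->F; hits B1=T, B6=F
test 4 (c=12, g=3) fires B1->T, B6->T; hits B1=T, B6=T
test 5 (c=14, g=2) fires B1->F, B3->S, B2->F, B4->T, B6->F; hits B1=F, B2=F, B3=S, B4=T, B6=F
test 6 (c=15, g=5) fires B1->T, B6->F; hits B1=T, B6=F
test 7 (c=5, g=5) fires B1->T, B6->F; hits B1=T, B6=F
union over all inputs: B1=T, B1=F, B2=F, B3=S, B4=T, B6=T, B6=F (7 outcomes)
no size-1 subset reaches all 7 outcomes (best union: 5/7)
size 2: inputs {4, 5} cover all 7 outcomes, and no lexicographically smaller subset of this size does

Answer: 4, 5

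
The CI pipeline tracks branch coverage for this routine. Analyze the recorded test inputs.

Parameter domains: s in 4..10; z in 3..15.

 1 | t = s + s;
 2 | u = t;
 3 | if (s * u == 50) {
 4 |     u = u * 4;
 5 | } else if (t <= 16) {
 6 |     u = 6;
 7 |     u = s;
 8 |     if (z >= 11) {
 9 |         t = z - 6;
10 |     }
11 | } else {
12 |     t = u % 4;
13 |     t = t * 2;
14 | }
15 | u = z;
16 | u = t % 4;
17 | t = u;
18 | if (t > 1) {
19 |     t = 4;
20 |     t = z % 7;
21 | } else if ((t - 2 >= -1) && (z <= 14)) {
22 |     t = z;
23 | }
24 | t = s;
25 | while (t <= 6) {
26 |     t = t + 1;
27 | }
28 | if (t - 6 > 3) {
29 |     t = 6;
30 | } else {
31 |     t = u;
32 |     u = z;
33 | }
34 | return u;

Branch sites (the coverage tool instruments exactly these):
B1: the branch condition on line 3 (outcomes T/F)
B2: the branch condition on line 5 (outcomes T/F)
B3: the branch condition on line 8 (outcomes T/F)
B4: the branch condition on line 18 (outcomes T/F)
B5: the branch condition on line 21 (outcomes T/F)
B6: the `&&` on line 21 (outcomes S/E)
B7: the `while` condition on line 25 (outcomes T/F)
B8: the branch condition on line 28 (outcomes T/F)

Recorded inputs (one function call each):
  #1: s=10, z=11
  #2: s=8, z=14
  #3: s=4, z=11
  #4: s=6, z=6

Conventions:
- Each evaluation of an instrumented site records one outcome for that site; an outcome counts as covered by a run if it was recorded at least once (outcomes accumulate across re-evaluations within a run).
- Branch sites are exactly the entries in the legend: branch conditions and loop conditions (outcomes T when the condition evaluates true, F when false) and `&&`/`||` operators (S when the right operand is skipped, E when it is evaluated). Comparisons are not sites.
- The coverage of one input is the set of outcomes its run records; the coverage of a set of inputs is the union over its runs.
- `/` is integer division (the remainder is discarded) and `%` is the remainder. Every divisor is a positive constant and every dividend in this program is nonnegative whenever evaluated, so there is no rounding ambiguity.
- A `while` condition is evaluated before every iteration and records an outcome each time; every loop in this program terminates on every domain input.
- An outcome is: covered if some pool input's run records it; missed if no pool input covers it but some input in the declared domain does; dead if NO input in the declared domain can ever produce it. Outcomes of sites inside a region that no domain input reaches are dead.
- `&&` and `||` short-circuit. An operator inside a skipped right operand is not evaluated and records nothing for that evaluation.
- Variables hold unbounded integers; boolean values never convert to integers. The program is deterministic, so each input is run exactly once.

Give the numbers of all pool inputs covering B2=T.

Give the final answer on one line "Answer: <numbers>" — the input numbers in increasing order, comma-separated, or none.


input #1 (s=10, z=11): never hits B2=T
input #2 (s=8, z=14): hits B2=T
input #3 (s=4, z=11): hits B2=T
input #4 (s=6, z=6): hits B2=T
Answer: 2, 3, 4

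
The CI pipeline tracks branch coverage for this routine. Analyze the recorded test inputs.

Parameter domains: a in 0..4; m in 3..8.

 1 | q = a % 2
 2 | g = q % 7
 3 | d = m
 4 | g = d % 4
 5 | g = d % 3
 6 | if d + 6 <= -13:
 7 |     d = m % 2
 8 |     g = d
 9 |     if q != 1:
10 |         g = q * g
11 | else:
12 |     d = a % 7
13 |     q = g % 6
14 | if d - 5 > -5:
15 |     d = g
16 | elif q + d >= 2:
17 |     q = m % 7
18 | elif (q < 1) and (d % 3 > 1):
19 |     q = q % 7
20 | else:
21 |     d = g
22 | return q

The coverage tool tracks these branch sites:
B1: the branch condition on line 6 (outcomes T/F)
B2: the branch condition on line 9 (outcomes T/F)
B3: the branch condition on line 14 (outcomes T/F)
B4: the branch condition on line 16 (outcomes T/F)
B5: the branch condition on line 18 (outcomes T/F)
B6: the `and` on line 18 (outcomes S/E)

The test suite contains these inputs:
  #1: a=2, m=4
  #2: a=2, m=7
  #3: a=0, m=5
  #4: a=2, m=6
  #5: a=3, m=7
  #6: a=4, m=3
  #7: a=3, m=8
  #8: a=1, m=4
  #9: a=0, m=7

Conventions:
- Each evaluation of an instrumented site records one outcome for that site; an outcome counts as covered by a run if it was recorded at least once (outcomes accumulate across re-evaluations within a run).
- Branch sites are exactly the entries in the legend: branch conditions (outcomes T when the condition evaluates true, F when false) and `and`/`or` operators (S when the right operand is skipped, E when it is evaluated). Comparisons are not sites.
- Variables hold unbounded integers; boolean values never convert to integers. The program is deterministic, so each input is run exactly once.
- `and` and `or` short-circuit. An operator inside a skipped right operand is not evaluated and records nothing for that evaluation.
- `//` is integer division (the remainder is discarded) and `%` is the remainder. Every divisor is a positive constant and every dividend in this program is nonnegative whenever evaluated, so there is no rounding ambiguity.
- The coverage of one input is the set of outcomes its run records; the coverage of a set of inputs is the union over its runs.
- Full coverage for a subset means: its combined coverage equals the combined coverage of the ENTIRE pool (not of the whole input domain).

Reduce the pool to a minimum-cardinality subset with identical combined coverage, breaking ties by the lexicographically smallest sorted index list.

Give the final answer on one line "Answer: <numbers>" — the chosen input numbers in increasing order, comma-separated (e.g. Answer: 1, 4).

run #1 (a=2, m=4) records B1=F, B3=T
run #2 (a=2, m=7) records B1=F, B3=T
run #3 (a=0, m=5) records B1=F, B3=F, B4=T
run #4 (a=2, m=6) records B1=F, B3=T
run #5 (a=3, m=7) records B1=F, B3=T
run #6 (a=4, m=3) records B1=F, B3=T
run #7 (a=3, m=8) records B1=F, B3=T
run #8 (a=1, m=4) records B1=F, B3=T
run #9 (a=0, m=7) records B1=F, B3=F, B4=F, B5=F, B6=S
the full pool covers 7 outcomes: B1=F, B3=T, B3=F, B4=T, B4=F, B5=F, B6=S
no size-1 subset reaches all 7 outcomes (best union: 5/7)
no size-2 subset reaches all 7 outcomes (best union: 6/7)
the canonical winner is {1, 3, 9}: size 3, full 7-outcome coverage, earliest index list among size-3 covers

Answer: 1, 3, 9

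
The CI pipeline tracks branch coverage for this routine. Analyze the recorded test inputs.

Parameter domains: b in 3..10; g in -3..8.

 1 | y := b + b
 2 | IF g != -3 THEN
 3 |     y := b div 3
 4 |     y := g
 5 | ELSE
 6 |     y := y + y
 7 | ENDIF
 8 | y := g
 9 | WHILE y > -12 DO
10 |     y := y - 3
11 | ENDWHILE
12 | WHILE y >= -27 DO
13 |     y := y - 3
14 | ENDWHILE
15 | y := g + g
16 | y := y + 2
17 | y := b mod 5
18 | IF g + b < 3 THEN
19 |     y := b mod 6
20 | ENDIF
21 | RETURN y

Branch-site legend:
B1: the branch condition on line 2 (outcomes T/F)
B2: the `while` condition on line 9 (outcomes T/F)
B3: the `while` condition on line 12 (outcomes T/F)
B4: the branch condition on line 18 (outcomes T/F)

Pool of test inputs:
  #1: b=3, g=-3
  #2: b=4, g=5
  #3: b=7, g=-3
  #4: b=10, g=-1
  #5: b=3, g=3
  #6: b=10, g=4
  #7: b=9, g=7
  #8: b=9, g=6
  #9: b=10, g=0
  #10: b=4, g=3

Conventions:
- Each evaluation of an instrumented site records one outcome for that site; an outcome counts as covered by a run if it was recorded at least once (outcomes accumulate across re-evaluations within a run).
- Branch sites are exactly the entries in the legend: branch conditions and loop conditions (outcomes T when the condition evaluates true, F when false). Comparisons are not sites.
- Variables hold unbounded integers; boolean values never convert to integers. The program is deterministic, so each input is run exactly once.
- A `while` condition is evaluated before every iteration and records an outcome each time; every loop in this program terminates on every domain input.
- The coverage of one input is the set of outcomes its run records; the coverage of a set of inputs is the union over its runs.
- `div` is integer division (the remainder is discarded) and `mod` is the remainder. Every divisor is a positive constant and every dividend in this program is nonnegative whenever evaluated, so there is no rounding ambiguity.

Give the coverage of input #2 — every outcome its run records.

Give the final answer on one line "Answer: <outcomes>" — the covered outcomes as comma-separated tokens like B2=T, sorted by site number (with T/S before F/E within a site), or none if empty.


Simulating input #2 (b=4, g=5) step by step:
  B1->T, B2->T, B2->T, B2->T, B2->T, B2->T, B2->T, B2->F, B3->T, B3->T
  B3->T, B3->T, B3->T, B3->F, B4->F
as a set, this run covers: B1=T, B2=T, B2=F, B3=T, B3=F, B4=F
Answer: B1=T, B2=T, B2=F, B3=T, B3=F, B4=F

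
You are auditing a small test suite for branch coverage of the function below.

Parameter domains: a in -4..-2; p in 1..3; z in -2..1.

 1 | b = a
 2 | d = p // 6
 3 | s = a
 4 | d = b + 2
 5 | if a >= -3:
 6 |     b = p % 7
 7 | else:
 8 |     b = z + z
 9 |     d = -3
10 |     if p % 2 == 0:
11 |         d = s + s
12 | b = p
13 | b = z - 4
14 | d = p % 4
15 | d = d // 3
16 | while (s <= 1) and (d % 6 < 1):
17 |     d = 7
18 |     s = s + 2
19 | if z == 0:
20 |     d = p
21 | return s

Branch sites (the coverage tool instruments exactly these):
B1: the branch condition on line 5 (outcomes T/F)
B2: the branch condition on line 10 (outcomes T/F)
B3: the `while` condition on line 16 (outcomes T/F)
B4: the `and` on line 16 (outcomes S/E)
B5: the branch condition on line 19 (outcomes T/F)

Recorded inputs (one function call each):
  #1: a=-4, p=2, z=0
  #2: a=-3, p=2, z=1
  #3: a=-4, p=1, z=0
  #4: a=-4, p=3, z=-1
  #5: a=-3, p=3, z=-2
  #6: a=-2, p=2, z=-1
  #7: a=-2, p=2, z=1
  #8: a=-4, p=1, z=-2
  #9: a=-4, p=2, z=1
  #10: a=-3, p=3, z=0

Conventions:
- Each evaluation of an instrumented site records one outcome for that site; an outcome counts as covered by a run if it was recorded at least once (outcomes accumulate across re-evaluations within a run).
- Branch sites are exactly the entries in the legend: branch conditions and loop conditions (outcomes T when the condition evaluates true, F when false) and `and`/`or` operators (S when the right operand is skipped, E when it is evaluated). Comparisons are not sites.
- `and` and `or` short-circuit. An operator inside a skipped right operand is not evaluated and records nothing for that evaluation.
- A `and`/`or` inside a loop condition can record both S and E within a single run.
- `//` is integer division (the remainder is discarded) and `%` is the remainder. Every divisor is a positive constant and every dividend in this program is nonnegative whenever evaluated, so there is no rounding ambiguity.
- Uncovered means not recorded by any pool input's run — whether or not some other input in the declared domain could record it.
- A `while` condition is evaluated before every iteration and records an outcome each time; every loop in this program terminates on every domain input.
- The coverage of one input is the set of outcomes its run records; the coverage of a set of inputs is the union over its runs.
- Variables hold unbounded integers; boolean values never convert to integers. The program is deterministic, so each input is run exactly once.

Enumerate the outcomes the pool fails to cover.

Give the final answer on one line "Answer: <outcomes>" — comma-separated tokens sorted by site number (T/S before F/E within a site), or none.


test 1 (a=-4, p=2, z=0) fires B1->F, B2->T, B4->E, B3->T, B4->E, B3->F, B5->T; hits B1=F, B2=T, B3=T, B3=F, B4=E, B5=T
test 2 (a=-3, p=2, z=1) fires B1->T, B4->E, B3->T, B4->E, B3->F, B5->F; hits B1=T, B3=T, B3=F, B4=E, B5=F
test 3 (a=-4, p=1, z=0) fires B1->F, B2->F, B4->E, B3->T, B4->E, B3->F, B5->T; hits B1=F, B2=F, B3=T, B3=F, B4=E, B5=T
test 4 (a=-4, p=3, z=-1) fires B1->F, B2->F, B4->E, B3->F, B5->F; hits B1=F, B2=F, B3=F, B4=E, B5=F
test 5 (a=-3, p=3, z=-2) fires B1->T, B4->E, B3->F, B5->F; hits B1=T, B3=F, B4=E, B5=F
test 6 (a=-2, p=2, z=-1) fires B1->T, B4->E, B3->T, B4->E, B3->F, B5->F; hits B1=T, B3=T, B3=F, B4=E, B5=F
test 7 (a=-2, p=2, z=1) fires B1->T, B4->E, B3->T, B4->E, B3->F, B5->F; hits B1=T, B3=T, B3=F, B4=E, B5=F
test 8 (a=-4, p=1, z=-2) fires B1->F, B2->F, B4->E, B3->T, B4->E, B3->F, B5->F; hits B1=F, B2=F, B3=T, B3=F, B4=E, B5=F
test 9 (a=-4, p=2, z=1) fires B1->F, B2->T, B4->E, B3->T, B4->E, B3->F, B5->F; hits B1=F, B2=T, B3=T, B3=F, B4=E, B5=F
test 10 (a=-3, p=3, z=0) fires B1->T, B4->E, B3->F, B5->T; hits B1=T, B3=F, B4=E, B5=T
union over the pool: B1=T, B1=F, B2=T, B2=F, B3=T, B3=F, B4=E, B5=T, B5=F
uncovered (1 of 10): B4=S
Answer: B4=S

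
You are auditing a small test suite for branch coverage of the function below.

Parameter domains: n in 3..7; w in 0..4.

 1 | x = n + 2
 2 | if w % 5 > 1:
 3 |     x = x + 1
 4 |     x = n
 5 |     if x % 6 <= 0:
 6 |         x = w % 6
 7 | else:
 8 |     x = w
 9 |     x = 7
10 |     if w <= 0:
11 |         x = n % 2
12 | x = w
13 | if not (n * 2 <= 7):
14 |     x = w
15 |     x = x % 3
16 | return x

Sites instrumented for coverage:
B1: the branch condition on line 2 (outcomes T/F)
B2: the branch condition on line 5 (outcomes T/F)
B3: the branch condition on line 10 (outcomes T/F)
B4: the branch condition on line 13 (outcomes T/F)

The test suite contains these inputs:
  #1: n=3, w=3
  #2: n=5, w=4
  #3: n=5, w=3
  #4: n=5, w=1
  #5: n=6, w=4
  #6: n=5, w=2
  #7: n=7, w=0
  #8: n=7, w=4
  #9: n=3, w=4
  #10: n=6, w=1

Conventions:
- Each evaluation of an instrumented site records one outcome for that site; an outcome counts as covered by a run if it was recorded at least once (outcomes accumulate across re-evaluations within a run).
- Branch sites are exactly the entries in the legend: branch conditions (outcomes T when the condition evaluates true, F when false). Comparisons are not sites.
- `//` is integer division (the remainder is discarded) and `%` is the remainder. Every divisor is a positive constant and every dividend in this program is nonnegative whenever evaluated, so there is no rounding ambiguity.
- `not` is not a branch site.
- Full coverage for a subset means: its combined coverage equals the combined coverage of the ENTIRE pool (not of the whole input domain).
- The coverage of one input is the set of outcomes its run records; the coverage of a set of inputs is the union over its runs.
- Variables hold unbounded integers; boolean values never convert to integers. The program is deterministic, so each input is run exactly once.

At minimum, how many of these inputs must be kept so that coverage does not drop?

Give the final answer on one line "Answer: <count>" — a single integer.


input #1, n=3, w=3: events B1->T, B2->F, B4->F; outcomes B1=T, B2=F, B4=F
input #2, n=5, w=4: events B1->T, B2->F, B4->T; outcomes B1=T, B2=F, B4=T
input #3, n=5, w=3: events B1->T, B2->F, B4->T; outcomes B1=T, B2=F, B4=T
input #4, n=5, w=1: events B1->F, B3->F, B4->T; outcomes B1=F, B3=F, B4=T
input #5, n=6, w=4: events B1->T, B2->T, B4->T; outcomes B1=T, B2=T, B4=T
input #6, n=5, w=2: events B1->T, B2->F, B4->T; outcomes B1=T, B2=F, B4=T
input #7, n=7, w=0: events B1->F, B3->T, B4->T; outcomes B1=F, B3=T, B4=T
input #8, n=7, w=4: events B1->T, B2->F, B4->T; outcomes B1=T, B2=F, B4=T
input #9, n=3, w=4: events B1->T, B2->F, B4->F; outcomes B1=T, B2=F, B4=F
input #10, n=6, w=1: events B1->F, B3->F, B4->T; outcomes B1=F, B3=F, B4=T
pool-wide coverage (8 outcomes): B1=T, B1=F, B2=T, B2=F, B3=T, B3=F, B4=T, B4=F
no size-1 subset reaches all 8 outcomes (best union: 3/8)
no size-2 subset reaches all 8 outcomes (best union: 6/8)
no size-3 subset reaches all 8 outcomes (best union: 7/8)
inputs {1, 4, 5, 7} (size 4) cover everything; no size-4 subset with a lexicographically smaller index list covers all 8
Answer: 4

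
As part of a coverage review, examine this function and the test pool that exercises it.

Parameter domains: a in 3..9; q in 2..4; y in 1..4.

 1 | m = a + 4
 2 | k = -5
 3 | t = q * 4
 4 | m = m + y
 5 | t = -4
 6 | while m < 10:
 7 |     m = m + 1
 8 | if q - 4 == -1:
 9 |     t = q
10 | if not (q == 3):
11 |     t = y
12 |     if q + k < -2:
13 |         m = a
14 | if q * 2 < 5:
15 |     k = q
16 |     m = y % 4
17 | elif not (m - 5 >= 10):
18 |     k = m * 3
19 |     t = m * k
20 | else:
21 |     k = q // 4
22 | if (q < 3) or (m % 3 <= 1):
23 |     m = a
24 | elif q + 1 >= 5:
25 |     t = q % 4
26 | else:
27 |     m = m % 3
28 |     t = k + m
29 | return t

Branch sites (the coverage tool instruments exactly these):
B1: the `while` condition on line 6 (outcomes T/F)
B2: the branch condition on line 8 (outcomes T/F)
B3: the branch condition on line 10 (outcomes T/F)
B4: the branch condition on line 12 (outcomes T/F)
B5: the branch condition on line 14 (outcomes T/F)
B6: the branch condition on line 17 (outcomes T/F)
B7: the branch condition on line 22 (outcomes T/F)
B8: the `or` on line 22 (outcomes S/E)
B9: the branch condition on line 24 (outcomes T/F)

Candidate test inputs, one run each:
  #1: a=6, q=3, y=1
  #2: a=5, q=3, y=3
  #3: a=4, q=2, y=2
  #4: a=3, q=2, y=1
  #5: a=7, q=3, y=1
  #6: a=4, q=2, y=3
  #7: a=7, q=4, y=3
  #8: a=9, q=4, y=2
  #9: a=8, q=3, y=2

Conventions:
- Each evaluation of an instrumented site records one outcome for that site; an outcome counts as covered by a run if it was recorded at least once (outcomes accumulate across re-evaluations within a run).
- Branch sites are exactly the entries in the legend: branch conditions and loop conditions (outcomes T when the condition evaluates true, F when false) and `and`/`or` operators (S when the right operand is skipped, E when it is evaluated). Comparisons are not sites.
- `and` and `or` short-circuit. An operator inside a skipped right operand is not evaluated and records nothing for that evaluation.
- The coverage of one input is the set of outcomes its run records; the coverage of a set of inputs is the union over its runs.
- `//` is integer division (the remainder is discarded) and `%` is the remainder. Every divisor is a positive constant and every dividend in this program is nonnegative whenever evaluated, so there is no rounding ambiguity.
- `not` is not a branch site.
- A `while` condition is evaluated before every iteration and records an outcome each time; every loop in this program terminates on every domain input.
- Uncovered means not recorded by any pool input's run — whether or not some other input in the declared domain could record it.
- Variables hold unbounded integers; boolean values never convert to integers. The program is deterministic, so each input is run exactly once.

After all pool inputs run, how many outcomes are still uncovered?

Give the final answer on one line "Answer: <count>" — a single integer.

run #1 (a=6, q=3, y=1) runs B1->F, B2->T, B3->F, B5->F, B6->T, B8->E, B7->F, B9->F; records B1=F, B2=T, B3=F, B5=F, B6=T, B7=F, B8=E, B9=F
run #2 (a=5, q=3, y=3) runs B1->F, B2->T, B3->F, B5->F, B6->T, B8->E, B7->T; records B1=F, B2=T, B3=F, B5=F, B6=T, B7=T, B8=E
run #3 (a=4, q=2, y=2) runs B1->F, B2->F, B3->T, B4->T, B5->T, B8->S, B7->T; records B1=F, B2=F, B3=T, B4=T, B5=T, B7=T, B8=S
run #4 (a=3, q=2, y=1) runs B1->T, B1->T, B1->F, B2->F, B3->T, B4->T, B5->T, B8->S, B7->T; records B1=T, B1=F, B2=F, B3=T, B4=T, B5=T, B7=T, B8=S
run #5 (a=7, q=3, y=1) runs B1->F, B2->T, B3->F, B5->F, B6->T, B8->E, B7->T; records B1=F, B2=T, B3=F, B5=F, B6=T, B7=T, B8=E
run #6 (a=4, q=2, y=3) runs B1->F, B2->F, B3->T, B4->T, B5->T, B8->S, B7->T; records B1=F, B2=F, B3=T, B4=T, B5=T, B7=T, B8=S
run #7 (a=7, q=4, y=3) runs B1->F, B2->F, B3->T, B4->F, B5->F, B6->T, B8->E, B7->F, B9->T; records B1=F, B2=F, B3=T, B4=F, B5=F, B6=T, B7=F, B8=E, B9=T
run #8 (a=9, q=4, y=2) runs B1->F, B2->F, B3->T, B4->F, B5->F, B6->F, B8->E, B7->T; records B1=F, B2=F, B3=T, B4=F, B5=F, B6=F, B7=T, B8=E
run #9 (a=8, q=3, y=2) runs B1->F, B2->T, B3->F, B5->F, B6->T, B8->E, B7->F, B9->F; records B1=F, B2=T, B3=F, B5=F, B6=T, B7=F, B8=E, B9=F
union over the pool: B1=T, B1=F, B2=T, B2=F, B3=T, B3=F, B4=T, B4=F, B5=T, B5=F, B6=T, B6=F, B7=T, B7=F, B8=S, B8=E, B9=T, B9=F
uncovered (0 of 18): none

Answer: 0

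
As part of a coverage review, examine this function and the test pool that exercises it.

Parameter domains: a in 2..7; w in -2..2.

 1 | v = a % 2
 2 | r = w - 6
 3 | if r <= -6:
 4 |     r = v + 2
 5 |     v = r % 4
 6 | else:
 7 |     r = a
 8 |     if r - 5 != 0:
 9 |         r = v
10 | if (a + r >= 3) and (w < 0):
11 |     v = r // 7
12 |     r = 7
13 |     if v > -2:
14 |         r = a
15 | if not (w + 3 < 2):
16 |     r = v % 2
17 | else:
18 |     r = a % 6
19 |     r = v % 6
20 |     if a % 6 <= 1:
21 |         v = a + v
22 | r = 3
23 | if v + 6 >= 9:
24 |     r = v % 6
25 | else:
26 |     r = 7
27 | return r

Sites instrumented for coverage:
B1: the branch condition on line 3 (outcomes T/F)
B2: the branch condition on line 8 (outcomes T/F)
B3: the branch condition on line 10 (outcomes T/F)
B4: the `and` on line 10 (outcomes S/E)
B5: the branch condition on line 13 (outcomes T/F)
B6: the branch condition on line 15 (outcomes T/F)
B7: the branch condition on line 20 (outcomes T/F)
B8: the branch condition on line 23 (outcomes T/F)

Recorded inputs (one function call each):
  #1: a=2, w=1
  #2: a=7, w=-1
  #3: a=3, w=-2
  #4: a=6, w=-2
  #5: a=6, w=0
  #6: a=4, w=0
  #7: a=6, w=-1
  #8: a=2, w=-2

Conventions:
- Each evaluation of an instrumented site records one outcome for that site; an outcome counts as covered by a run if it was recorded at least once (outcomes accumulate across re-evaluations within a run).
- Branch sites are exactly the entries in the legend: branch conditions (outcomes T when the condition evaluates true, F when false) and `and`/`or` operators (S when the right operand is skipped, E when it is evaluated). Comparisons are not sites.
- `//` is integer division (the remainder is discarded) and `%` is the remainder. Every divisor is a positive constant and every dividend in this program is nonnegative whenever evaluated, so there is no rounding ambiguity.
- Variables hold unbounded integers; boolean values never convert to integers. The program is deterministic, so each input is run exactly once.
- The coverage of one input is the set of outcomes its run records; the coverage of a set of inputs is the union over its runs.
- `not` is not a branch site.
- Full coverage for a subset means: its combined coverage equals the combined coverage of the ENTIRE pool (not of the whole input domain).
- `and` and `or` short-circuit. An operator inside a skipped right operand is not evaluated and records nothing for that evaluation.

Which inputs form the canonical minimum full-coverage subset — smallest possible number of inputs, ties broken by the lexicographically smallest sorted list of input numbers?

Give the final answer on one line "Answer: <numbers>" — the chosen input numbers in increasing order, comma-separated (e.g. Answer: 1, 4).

#1 (a=2, w=1) -> B1->F, B2->T, B4->S, B3->F, B6->T, B8->F; covered: B1=F, B2=T, B3=F, B4=S, B6=T, B8=F
#2 (a=7, w=-1) -> B1->T, B4->E, B3->T, B5->T, B6->T, B8->F; covered: B1=T, B3=T, B4=E, B5=T, B6=T, B8=F
#3 (a=3, w=-2) -> B1->T, B4->E, B3->T, B5->T, B6->F, B7->F, B8->F; covered: B1=T, B3=T, B4=E, B5=T, B6=F, B7=F, B8=F
#4 (a=6, w=-2) -> B1->T, B4->E, B3->T, B5->T, B6->F, B7->T, B8->T; covered: B1=T, B3=T, B4=E, B5=T, B6=F, B7=T, B8=T
#5 (a=6, w=0) -> B1->T, B4->E, B3->F, B6->T, B8->F; covered: B1=T, B3=F, B4=E, B6=T, B8=F
#6 (a=4, w=0) -> B1->T, B4->E, B3->F, B6->T, B8->F; covered: B1=T, B3=F, B4=E, B6=T, B8=F
#7 (a=6, w=-1) -> B1->T, B4->E, B3->T, B5->T, B6->T, B8->F; covered: B1=T, B3=T, B4=E, B5=T, B6=T, B8=F
#8 (a=2, w=-2) -> B1->T, B4->E, B3->T, B5->T, B6->F, B7->F, B8->F; covered: B1=T, B3=T, B4=E, B5=T, B6=F, B7=F, B8=F
together the pool reaches 14 outcomes: B1=T, B1=F, B2=T, B3=T, B3=F, B4=S, B4=E, B5=T, B6=T, B6=F, B7=T, B7=F, B8=T, B8=F
checked all size-1 subsets: none covers 14 outcomes (max 7/14)
checked all size-2 subsets: none covers 14 outcomes (max 13/14)
the canonical winner is {1, 3, 4}: size 3, full 14-outcome coverage, earliest index list among size-3 covers

Answer: 1, 3, 4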